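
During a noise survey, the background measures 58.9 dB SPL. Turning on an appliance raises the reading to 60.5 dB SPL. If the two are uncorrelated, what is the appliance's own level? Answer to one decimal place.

55.4 dB SPL

Background correction is a power subtraction:
L_src = 10·log₁₀(10^(60.5/10) − 10^(58.9/10)) = 10·log₁₀(345800) = 55.4 dB SPL.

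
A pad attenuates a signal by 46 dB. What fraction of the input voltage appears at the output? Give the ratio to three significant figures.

Voltage ratio = 10^(dB/20).
10^(-46/20) = 10^(-2.300) = 0.00501.

0.00501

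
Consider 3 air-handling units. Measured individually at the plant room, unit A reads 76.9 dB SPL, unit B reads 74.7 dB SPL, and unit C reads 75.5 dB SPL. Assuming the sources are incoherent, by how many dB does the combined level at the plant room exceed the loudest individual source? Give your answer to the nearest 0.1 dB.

3.7 dB

Uncorrelated sources add in intensity (power), not in dB.
L_total = 10·log₁₀(10^(76.9/10) + 10^(74.7/10) + 10^(75.5/10)) = 80.57 dB SPL.
Excess over the loudest (76.9 dB): 80.57 − 76.9 = 3.7 dB.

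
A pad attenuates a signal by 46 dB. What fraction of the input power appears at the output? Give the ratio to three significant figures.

Power ratio = 10^(dB/10).
10^(-46/10) = 10^(-4.600) = 0.0000251.

0.0000251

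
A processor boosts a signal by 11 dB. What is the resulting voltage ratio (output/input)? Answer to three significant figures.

3.55

Voltage ratio = 10^(dB/20).
10^(11/20) = 10^(0.5500) = 3.55.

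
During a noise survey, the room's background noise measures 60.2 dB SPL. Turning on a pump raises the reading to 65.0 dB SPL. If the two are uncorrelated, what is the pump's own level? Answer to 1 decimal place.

63.3 dB SPL

Remove the background by subtracting linear intensities:
L_src = 10·log₁₀(10^(65.0/10) − 10^(60.2/10)) = 10·log₁₀(2115000) = 63.3 dB SPL.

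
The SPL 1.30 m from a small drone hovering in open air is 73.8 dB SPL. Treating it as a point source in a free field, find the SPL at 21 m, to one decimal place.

49.6 dB SPL

Free-field point source: level drops by 20·log₁₀ of the distance ratio.
ΔL = −20·log₁₀(21/1.30) = -24.17 dB, so L₂ = 73.8 + (-24.17) = 49.6 dB SPL.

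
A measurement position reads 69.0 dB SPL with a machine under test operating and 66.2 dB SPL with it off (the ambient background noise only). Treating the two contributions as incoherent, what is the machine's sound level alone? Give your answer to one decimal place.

65.8 dB SPL

Background correction is a power subtraction:
L_src = 10·log₁₀(10^(69.0/10) − 10^(66.2/10)) = 10·log₁₀(3775000) = 65.8 dB SPL.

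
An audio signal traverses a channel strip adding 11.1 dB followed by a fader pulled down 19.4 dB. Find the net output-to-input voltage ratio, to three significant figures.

0.385

Net gain = 11.1 + (−19.4) = -8.3 dB.
Voltage ratio = 10^(-8.3/20) = 0.385.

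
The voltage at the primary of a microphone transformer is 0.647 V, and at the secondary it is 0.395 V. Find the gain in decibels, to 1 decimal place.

-4.3 dB

For a voltage ratio, dB = 20·log₁₀(V₂/V₁).
20·log₁₀(0.395/0.647) = 20·log₁₀(0.6105) = -4.3 dB.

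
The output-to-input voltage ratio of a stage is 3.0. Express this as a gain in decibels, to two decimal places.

For a voltage ratio, dB = 20·log₁₀(V₂/V₁).
20·log₁₀(3.0) = 9.54 dB.

9.54 dB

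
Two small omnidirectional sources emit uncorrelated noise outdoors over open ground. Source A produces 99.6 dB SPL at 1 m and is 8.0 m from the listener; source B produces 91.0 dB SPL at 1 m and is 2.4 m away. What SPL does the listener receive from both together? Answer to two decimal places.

At the listener: L_A = 99.6 − 20·log₁₀(8.0) = 81.538 dB; L_B = 91.0 − 20·log₁₀(2.4) = 83.396 dB.
Combined: 10·log₁₀(10^(81.538/10)+10^(83.396/10)) = 85.58 dB SPL.

85.58 dB SPL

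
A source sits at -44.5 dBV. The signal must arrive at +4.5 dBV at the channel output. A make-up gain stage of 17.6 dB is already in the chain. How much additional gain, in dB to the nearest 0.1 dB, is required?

31.4 dB

The required make-up gain is the shortfall in the dB sum.
G = +4.5 − (-44.5) − 17.6 = 31.4 dB.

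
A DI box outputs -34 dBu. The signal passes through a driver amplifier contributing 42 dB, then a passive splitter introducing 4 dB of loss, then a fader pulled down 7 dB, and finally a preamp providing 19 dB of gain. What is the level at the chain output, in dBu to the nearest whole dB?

In dB, series stages simply add:
-34 + 42 − 4 − 7 + 19 = +16 dBu.

+16 dBu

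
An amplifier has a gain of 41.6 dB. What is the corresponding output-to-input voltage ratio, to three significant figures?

120

Voltage ratio = 10^(dB/20).
10^(41.6/20) = 10^(2.080) = 120.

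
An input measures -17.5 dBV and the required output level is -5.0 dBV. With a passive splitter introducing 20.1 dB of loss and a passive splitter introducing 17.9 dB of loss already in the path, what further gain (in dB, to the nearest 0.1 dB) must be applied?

The required make-up gain is the shortfall in the dB sum.
G = -5.0 − (-17.5) + 20.1 + 17.9 = 50.5 dB.

50.5 dB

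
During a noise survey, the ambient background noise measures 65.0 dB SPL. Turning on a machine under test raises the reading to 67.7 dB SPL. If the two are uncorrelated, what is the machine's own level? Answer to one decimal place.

64.4 dB SPL

Background correction is a power subtraction:
L_src = 10·log₁₀(10^(67.7/10) − 10^(65.0/10)) = 10·log₁₀(2726000) = 64.4 dB SPL.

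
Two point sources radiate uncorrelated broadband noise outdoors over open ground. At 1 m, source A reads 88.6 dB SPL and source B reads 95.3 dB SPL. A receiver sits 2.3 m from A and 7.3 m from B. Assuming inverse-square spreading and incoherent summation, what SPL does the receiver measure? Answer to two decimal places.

83.02 dB SPL

At the listener: L_A = 88.6 − 20·log₁₀(2.3) = 81.365 dB; L_B = 95.3 − 20·log₁₀(7.3) = 78.034 dB.
Combined: 10·log₁₀(10^(81.365/10)+10^(78.034/10)) = 83.02 dB SPL.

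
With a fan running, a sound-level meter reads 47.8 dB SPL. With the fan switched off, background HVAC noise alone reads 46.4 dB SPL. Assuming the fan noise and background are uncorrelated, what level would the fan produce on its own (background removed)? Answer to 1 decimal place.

42.2 dB SPL

Subtract intensities: L_src = 10·log₁₀(10^(L_total/10) − 10^(L_bg/10)).
L_src = 10·log₁₀(10^(47.8/10) − 10^(46.4/10)) = 10·log₁₀(16600) = 42.2 dB SPL.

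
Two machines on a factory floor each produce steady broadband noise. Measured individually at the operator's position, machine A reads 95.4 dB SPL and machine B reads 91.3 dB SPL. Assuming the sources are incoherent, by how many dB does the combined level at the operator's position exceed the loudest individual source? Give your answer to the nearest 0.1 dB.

1.4 dB

Uncorrelated sources add in intensity (power), not in dB.
L_total = 10·log₁₀(10^(95.4/10) + 10^(91.3/10)) = 96.83 dB SPL.
Excess over the loudest (95.4 dB): 96.83 − 95.4 = 1.4 dB.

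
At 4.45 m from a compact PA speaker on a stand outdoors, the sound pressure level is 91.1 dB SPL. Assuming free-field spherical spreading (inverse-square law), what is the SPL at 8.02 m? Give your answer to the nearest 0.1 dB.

86.0 dB SPL

Inverse-square spreading gives ΔL = −20·log₁₀(d₂/d₁).
ΔL = −20·log₁₀(8.02/4.45) = -5.12 dB, so L₂ = 91.1 + (-5.12) = 86.0 dB SPL.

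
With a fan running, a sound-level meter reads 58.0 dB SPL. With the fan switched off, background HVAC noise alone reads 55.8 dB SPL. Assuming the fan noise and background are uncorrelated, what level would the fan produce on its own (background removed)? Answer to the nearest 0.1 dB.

Background correction is a power subtraction:
L_src = 10·log₁₀(10^(58.0/10) − 10^(55.8/10)) = 10·log₁₀(250800) = 54.0 dB SPL.

54.0 dB SPL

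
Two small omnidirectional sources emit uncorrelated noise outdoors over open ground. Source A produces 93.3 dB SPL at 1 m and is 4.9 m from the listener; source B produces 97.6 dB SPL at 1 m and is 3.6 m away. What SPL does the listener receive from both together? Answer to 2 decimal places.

87.27 dB SPL

At the listener: L_A = 93.3 − 20·log₁₀(4.9) = 79.496 dB; L_B = 97.6 − 20·log₁₀(3.6) = 86.474 dB.
Combined: 10·log₁₀(10^(79.496/10)+10^(86.474/10)) = 87.27 dB SPL.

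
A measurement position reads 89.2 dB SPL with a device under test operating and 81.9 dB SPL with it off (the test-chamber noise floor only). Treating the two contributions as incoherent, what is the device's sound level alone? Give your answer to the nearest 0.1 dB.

88.3 dB SPL

Background correction is a power subtraction:
L_src = 10·log₁₀(10^(89.2/10) − 10^(81.9/10)) = 10·log₁₀(676900000) = 88.3 dB SPL.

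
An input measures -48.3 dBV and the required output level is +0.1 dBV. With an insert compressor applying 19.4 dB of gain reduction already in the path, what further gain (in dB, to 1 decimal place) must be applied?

The required make-up gain is the shortfall in the dB sum.
G = +0.1 − (-48.3) + 19.4 = 67.8 dB.

67.8 dB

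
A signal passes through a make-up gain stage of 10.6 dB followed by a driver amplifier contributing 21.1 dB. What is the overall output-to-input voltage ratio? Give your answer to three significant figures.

38.5

Net gain = 10.6 + 21.1 = 31.7 dB.
Voltage ratio = 10^(31.7/20) = 38.5.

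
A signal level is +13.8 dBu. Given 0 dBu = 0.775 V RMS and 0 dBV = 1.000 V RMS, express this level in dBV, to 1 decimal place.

+11.6 dBV

The offset between the scales is 20·log₁₀(0.775/1.000) = −2.214 dB.
So dBV = +13.8 − 2.214 = +11.6 dBV.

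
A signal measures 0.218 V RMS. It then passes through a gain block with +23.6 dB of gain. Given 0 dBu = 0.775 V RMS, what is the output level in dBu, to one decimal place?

+12.6 dBu

Input level: 20·log₁₀(0.218/0.775) = -11.02 dBu.
Output: -11.02 + 23.6 = +12.6 dBu.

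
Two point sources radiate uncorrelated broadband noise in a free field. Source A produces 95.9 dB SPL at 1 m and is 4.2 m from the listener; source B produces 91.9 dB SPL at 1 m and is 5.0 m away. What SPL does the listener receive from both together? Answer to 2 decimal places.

At the listener: L_A = 95.9 − 20·log₁₀(4.2) = 83.435 dB; L_B = 91.9 − 20·log₁₀(5.0) = 77.921 dB.
Combined: 10·log₁₀(10^(83.435/10)+10^(77.921/10)) = 84.51 dB SPL.

84.51 dB SPL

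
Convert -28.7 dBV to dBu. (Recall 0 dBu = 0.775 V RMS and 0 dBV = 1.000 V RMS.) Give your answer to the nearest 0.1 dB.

The offset between the scales is 20·log₁₀(0.775/1.000) = −2.214 dB.
So dBu = -28.7 + 2.214 = -26.5 dBu.

-26.5 dBu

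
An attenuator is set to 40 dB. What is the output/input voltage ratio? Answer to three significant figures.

0.0100

Voltage ratio = 10^(dB/20).
10^(-40/20) = 10^(-2.000) = 0.0100.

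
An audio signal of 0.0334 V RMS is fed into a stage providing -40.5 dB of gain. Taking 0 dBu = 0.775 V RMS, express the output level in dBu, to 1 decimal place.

-67.8 dBu

Input level: 20·log₁₀(0.0334/0.775) = -27.31 dBu.
Output: -27.31 − 40.5 = -67.8 dBu.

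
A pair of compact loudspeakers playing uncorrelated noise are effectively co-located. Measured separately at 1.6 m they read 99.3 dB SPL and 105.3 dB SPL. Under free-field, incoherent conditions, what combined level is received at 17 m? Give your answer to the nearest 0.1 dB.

Combined at 1.6 m: 10·log₁₀(10^(99.3/10)+10^(105.3/10)) = 106.27 dB SPL.
Then apply −20·log₁₀(17/1.6) = -20.53 dB → 85.7 dB SPL.

85.7 dB SPL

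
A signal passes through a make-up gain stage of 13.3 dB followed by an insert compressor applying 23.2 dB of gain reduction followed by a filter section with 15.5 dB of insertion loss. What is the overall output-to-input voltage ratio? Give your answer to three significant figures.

0.0537

Net gain = 13.3 + (−23.2) + (−15.5) = -25.4 dB.
Voltage ratio = 10^(-25.4/20) = 0.0537.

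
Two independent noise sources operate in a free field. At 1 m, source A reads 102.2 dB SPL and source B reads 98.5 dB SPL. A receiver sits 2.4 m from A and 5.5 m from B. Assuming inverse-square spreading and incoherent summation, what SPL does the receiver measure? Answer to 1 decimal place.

94.9 dB SPL

At the listener: L_A = 102.2 − 20·log₁₀(2.4) = 94.60 dB; L_B = 98.5 − 20·log₁₀(5.5) = 83.69 dB.
Combined: 10·log₁₀(10^(94.60/10)+10^(83.69/10)) = 94.9 dB SPL.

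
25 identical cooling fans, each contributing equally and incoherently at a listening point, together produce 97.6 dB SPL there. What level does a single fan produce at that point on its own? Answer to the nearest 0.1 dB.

83.6 dB SPL

25 equal incoherent sources add 10·log₁₀(25) = 13.98 dB over one source.
L_one = 97.6 − 13.98 = 83.6 dB SPL.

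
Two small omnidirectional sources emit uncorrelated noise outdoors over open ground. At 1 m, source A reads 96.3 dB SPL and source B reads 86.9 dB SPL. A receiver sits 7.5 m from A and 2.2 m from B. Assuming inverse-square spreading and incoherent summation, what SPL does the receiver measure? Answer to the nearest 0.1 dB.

82.5 dB SPL

At the listener: L_A = 96.3 − 20·log₁₀(7.5) = 78.80 dB; L_B = 86.9 − 20·log₁₀(2.2) = 80.05 dB.
Combined: 10·log₁₀(10^(78.80/10)+10^(80.05/10)) = 82.5 dB SPL.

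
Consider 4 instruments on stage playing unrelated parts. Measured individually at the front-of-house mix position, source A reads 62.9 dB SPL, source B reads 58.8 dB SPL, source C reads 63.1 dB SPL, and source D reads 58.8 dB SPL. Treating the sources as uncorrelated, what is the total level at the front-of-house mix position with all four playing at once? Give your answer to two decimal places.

Add the sources as powers (linear), then convert back to dB:
L_total = 10·log₁₀(10^(62.9/10) + 10^(58.8/10) + 10^(63.1/10) + 10^(58.8/10)) = 10·log₁₀(5509000) = 67.41 dB SPL.

67.41 dB SPL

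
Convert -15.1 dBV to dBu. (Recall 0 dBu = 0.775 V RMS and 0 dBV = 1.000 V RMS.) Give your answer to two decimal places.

The offset between the scales is 20·log₁₀(0.775/1.000) = −2.214 dB.
So dBu = -15.1 + 2.214 = -12.89 dBu.

-12.89 dBu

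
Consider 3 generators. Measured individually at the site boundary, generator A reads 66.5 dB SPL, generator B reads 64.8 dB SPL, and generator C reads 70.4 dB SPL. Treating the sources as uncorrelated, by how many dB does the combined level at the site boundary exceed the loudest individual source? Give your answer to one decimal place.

2.3 dB

Uncorrelated sources add in intensity (power), not in dB.
L_total = 10·log₁₀(10^(66.5/10) + 10^(64.8/10) + 10^(70.4/10)) = 72.66 dB SPL.
Excess over the loudest (70.4 dB): 72.66 − 70.4 = 2.3 dB.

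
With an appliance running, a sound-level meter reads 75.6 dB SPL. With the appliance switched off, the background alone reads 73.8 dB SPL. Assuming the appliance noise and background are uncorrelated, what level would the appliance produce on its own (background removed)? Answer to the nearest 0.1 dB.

Remove the background by subtracting linear intensities:
L_src = 10·log₁₀(10^(75.6/10) − 10^(73.8/10)) = 10·log₁₀(12320000) = 70.9 dB SPL.

70.9 dB SPL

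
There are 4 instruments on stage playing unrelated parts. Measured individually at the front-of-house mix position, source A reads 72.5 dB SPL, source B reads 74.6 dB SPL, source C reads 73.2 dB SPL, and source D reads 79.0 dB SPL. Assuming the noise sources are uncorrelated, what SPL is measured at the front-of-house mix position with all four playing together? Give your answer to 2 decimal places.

Incoherent sources sum as intensities:
L_total = 10·log₁₀(10^(72.5/10) + 10^(74.6/10) + 10^(73.2/10) + 10^(79.0/10)) = 10·log₁₀(146900000) = 81.67 dB SPL.

81.67 dB SPL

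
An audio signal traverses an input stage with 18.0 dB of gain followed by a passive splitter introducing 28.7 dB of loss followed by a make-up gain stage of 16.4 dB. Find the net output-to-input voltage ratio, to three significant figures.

1.93

Net gain = 18.0 + (−28.7) + 16.4 = 5.7 dB.
Voltage ratio = 10^(5.7/20) = 1.93.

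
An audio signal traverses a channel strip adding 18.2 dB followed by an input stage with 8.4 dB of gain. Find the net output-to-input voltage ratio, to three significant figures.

21.4

Net gain = 18.2 + 8.4 = 26.6 dB.
Voltage ratio = 10^(26.6/20) = 21.4.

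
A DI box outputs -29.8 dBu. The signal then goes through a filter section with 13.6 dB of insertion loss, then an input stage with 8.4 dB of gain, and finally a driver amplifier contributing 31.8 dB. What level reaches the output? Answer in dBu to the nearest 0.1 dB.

-3.2 dBu

In dB, series stages simply add:
-29.8 − 13.6 + 8.4 + 31.8 = -3.2 dBu.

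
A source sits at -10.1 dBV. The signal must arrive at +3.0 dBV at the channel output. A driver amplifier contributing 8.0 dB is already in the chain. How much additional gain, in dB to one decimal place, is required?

5.1 dB

The required make-up gain is the shortfall in the dB sum.
G = +3.0 − (-10.1) − 8.0 = 5.1 dB.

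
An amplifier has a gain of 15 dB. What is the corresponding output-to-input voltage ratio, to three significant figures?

5.62

Voltage ratio = 10^(dB/20).
10^(15/20) = 10^(0.7500) = 5.62.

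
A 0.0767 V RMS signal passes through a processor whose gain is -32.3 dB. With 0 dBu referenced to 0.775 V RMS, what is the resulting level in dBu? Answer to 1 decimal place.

Input level: 20·log₁₀(0.0767/0.775) = -20.09 dBu.
Output: -20.09 − 32.3 = -52.4 dBu.

-52.4 dBu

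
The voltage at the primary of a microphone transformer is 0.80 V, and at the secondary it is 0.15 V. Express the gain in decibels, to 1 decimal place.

-14.5 dB

Voltage is an amplitude quantity, so gain = 20·log₁₀(V_out/V_in).
20·log₁₀(0.15/0.80) = 20·log₁₀(0.1875) = -14.5 dB.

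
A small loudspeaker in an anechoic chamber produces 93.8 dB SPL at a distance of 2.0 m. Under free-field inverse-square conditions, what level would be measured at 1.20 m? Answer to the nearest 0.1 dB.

For a point source in a free field, ΔL = −20·log₁₀(d₂/d₁).
ΔL = −20·log₁₀(1.20/2.0) = 4.44 dB, so L₂ = 93.8 + (4.44) = 98.2 dB SPL.

98.2 dB SPL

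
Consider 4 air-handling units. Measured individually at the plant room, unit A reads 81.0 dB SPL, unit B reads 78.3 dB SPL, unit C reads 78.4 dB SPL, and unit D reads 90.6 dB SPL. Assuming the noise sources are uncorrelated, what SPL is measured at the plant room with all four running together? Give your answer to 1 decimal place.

Add the sources as powers (linear), then convert back to dB:
L_total = 10·log₁₀(10^(81.0/10) + 10^(78.3/10) + 10^(78.4/10) + 10^(90.6/10)) = 10·log₁₀(1411000000) = 91.5 dB SPL.

91.5 dB SPL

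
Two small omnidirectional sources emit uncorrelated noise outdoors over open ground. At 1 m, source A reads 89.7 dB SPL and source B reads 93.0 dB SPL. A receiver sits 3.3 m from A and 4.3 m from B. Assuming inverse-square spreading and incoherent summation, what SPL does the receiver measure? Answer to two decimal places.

82.87 dB SPL

At the listener: L_A = 89.7 − 20·log₁₀(3.3) = 79.330 dB; L_B = 93.0 − 20·log₁₀(4.3) = 80.331 dB.
Combined: 10·log₁₀(10^(79.330/10)+10^(80.331/10)) = 82.87 dB SPL.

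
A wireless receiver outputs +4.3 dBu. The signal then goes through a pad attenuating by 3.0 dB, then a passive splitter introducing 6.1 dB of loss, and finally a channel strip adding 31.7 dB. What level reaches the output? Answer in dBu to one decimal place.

Cascaded gains and losses add directly in dB.
+4.3 − 3.0 − 6.1 + 31.7 = +26.9 dBu.

+26.9 dBu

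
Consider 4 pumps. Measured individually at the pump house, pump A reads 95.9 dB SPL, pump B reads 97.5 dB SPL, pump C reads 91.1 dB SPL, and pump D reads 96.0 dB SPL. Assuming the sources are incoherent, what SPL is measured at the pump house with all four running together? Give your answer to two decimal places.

101.70 dB SPL

Uncorrelated sources add in intensity (power), not in dB.
L_total = 10·log₁₀(10^(95.9/10) + 10^(97.5/10) + 10^(91.1/10) + 10^(96.0/10)) = 10·log₁₀(14783000000) = 101.70 dB SPL.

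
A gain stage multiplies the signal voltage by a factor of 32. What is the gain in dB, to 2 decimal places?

30.10 dB

For a voltage ratio, dB = 20·log₁₀(V₂/V₁).
20·log₁₀(32) = 30.10 dB.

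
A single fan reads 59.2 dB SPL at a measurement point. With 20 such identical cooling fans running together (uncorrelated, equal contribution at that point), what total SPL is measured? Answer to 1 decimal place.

72.2 dB SPL

20 equal incoherent sources raise the level by 10·log₁₀(20) = 13.01 dB.
L_total = 59.2 + 13.01 = 72.2 dB SPL.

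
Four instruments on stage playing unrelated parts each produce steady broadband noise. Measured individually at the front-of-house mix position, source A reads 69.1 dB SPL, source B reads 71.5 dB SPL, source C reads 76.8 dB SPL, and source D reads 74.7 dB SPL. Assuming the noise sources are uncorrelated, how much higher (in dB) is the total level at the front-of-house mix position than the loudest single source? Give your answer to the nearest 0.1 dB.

3.2 dB

Add the sources as powers (linear), then convert back to dB:
L_total = 10·log₁₀(10^(69.1/10) + 10^(71.5/10) + 10^(76.8/10) + 10^(74.7/10)) = 79.98 dB SPL.
Excess over the loudest (76.8 dB): 79.98 − 76.8 = 3.2 dB.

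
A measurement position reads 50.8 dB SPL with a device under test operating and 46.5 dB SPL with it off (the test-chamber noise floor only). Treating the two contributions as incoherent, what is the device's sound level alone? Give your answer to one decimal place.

Subtract intensities: L_src = 10·log₁₀(10^(L_total/10) − 10^(L_bg/10)).
L_src = 10·log₁₀(10^(50.8/10) − 10^(46.5/10)) = 10·log₁₀(75560) = 48.8 dB SPL.

48.8 dB SPL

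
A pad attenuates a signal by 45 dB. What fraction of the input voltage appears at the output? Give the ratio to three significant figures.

0.00562

Voltage ratio = 10^(dB/20).
10^(-45/20) = 10^(-2.250) = 0.00562.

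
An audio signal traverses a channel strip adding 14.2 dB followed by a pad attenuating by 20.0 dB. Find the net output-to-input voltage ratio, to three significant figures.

Net gain = 14.2 + (−20.0) = -5.8 dB.
Voltage ratio = 10^(-5.8/20) = 0.513.

0.513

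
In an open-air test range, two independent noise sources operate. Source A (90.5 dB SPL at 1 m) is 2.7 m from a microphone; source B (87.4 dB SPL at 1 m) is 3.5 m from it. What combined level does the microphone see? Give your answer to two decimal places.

At the listener: L_A = 90.5 − 20·log₁₀(2.7) = 81.873 dB; L_B = 87.4 − 20·log₁₀(3.5) = 76.519 dB.
Combined: 10·log₁₀(10^(81.873/10)+10^(76.519/10)) = 82.98 dB SPL.

82.98 dB SPL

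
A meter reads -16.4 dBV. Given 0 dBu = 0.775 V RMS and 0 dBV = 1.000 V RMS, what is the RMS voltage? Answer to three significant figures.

0.151 V

V = 1.000 V × 10^(-16.4/20).
= 1.000 × 0.1514 = 0.151 V.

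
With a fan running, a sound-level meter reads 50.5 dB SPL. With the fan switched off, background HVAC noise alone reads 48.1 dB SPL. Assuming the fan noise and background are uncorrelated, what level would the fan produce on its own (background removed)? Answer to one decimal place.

46.8 dB SPL

Background correction is a power subtraction:
L_src = 10·log₁₀(10^(50.5/10) − 10^(48.1/10)) = 10·log₁₀(47640) = 46.8 dB SPL.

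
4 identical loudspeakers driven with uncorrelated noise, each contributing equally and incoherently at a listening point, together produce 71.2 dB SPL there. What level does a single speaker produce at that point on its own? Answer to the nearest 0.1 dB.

4 equal incoherent sources add 10·log₁₀(4) = 6.02 dB over one source.
L_one = 71.2 − 6.02 = 65.2 dB SPL.

65.2 dB SPL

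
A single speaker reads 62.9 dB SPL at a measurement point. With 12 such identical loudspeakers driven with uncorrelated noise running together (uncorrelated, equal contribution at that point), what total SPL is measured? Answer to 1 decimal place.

73.7 dB SPL

12 equal incoherent sources raise the level by 10·log₁₀(12) = 10.79 dB.
L_total = 62.9 + 10.79 = 73.7 dB SPL.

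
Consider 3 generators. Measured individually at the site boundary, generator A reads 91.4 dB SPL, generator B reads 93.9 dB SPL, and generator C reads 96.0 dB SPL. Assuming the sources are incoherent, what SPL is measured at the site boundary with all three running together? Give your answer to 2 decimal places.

98.93 dB SPL

Uncorrelated sources add in intensity (power), not in dB.
L_total = 10·log₁₀(10^(91.4/10) + 10^(93.9/10) + 10^(96.0/10)) = 10·log₁₀(7816000000) = 98.93 dB SPL.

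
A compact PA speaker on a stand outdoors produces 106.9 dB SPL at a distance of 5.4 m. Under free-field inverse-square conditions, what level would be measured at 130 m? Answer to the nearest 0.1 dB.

For a point source in a free field, ΔL = −20·log₁₀(d₂/d₁).
ΔL = −20·log₁₀(130/5.4) = -27.63 dB, so L₂ = 106.9 + (-27.63) = 79.3 dB SPL.

79.3 dB SPL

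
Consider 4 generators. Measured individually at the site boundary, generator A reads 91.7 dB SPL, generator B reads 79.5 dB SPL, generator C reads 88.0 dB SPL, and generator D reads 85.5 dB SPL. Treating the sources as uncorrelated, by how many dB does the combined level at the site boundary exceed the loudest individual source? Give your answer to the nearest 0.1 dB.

2.4 dB

Add the sources as powers (linear), then convert back to dB:
L_total = 10·log₁₀(10^(91.7/10) + 10^(79.5/10) + 10^(88.0/10) + 10^(85.5/10)) = 94.07 dB SPL.
Excess over the loudest (91.7 dB): 94.07 − 91.7 = 2.4 dB.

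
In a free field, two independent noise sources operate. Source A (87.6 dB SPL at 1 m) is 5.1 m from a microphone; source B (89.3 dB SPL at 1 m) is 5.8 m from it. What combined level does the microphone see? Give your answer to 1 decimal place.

76.8 dB SPL

At the listener: L_A = 87.6 − 20·log₁₀(5.1) = 73.45 dB; L_B = 89.3 − 20·log₁₀(5.8) = 74.03 dB.
Combined: 10·log₁₀(10^(73.45/10)+10^(74.03/10)) = 76.8 dB SPL.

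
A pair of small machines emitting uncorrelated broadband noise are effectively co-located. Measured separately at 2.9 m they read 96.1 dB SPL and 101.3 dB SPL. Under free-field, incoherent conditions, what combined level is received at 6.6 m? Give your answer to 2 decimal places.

95.30 dB SPL

Combined at 2.9 m: 10·log₁₀(10^(96.1/10)+10^(101.3/10)) = 102.446 dB SPL.
Then apply −20·log₁₀(6.6/2.9) = -7.143 dB → 95.30 dB SPL.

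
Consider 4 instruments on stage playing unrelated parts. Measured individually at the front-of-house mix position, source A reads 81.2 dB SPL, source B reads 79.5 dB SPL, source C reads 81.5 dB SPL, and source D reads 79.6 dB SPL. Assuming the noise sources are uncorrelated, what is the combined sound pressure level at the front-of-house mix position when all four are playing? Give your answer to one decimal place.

Incoherent sources sum as intensities:
L_total = 10·log₁₀(10^(81.2/10) + 10^(79.5/10) + 10^(81.5/10) + 10^(79.6/10)) = 10·log₁₀(453400000) = 86.6 dB SPL.

86.6 dB SPL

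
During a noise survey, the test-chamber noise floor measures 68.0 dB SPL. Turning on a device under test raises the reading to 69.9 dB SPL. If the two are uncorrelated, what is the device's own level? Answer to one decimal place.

Subtract intensities: L_src = 10·log₁₀(10^(L_total/10) − 10^(L_bg/10)).
L_src = 10·log₁₀(10^(69.9/10) − 10^(68.0/10)) = 10·log₁₀(3463000) = 65.4 dB SPL.

65.4 dB SPL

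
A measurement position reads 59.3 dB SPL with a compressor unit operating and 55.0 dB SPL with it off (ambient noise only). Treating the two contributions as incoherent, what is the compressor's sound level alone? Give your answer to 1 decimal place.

57.3 dB SPL

Background correction is a power subtraction:
L_src = 10·log₁₀(10^(59.3/10) − 10^(55.0/10)) = 10·log₁₀(534900) = 57.3 dB SPL.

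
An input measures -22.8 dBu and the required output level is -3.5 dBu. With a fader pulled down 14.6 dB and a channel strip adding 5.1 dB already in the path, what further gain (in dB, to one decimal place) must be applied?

The required make-up gain is the shortfall in the dB sum.
G = -3.5 − (-22.8) + 14.6 − 5.1 = 28.8 dB.

28.8 dB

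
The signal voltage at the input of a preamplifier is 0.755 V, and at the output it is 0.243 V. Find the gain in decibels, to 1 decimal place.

-9.8 dB

Voltage ratio → dB uses the 20·log₁₀ form:
20·log₁₀(0.243/0.755) = 20·log₁₀(0.3219) = -9.8 dB.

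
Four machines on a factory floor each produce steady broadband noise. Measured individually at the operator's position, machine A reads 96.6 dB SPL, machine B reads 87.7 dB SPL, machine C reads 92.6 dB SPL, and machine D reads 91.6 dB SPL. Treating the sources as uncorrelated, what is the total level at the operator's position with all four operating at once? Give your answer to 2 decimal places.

Uncorrelated sources add in intensity (power), not in dB.
L_total = 10·log₁₀(10^(96.6/10) + 10^(87.7/10) + 10^(92.6/10) + 10^(91.6/10)) = 10·log₁₀(8425000000) = 99.26 dB SPL.

99.26 dB SPL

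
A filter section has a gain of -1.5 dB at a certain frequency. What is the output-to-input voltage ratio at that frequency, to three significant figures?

0.841

Voltage ratio = 10^(dB/20).
10^(-1.5/20) = 10^(-0.07500) = 0.841.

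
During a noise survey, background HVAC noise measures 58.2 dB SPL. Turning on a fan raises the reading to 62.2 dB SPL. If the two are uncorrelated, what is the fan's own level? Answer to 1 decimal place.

60.0 dB SPL

Subtract intensities: L_src = 10·log₁₀(10^(L_total/10) − 10^(L_bg/10)).
L_src = 10·log₁₀(10^(62.2/10) − 10^(58.2/10)) = 10·log₁₀(998900) = 60.0 dB SPL.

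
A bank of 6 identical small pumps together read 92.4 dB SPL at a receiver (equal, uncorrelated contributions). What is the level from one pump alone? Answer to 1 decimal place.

6 equal incoherent sources add 10·log₁₀(6) = 7.78 dB over one source.
L_one = 92.4 − 7.78 = 84.6 dB SPL.

84.6 dB SPL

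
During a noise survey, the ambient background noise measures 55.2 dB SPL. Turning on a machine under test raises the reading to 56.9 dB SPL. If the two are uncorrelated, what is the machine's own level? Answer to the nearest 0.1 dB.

Remove the background by subtracting linear intensities:
L_src = 10·log₁₀(10^(56.9/10) − 10^(55.2/10)) = 10·log₁₀(158600) = 52.0 dB SPL.

52.0 dB SPL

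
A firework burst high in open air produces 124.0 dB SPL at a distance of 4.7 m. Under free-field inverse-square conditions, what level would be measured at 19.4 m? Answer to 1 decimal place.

111.7 dB SPL

Inverse-square spreading gives ΔL = −20·log₁₀(d₂/d₁).
ΔL = −20·log₁₀(19.4/4.7) = -12.31 dB, so L₂ = 124.0 + (-12.31) = 111.7 dB SPL.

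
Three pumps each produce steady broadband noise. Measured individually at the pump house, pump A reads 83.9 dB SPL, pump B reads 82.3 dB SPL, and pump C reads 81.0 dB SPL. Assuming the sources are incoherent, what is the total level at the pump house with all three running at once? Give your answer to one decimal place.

Add the sources as powers (linear), then convert back to dB:
L_total = 10·log₁₀(10^(83.9/10) + 10^(82.3/10) + 10^(81.0/10)) = 10·log₁₀(541200000) = 87.3 dB SPL.

87.3 dB SPL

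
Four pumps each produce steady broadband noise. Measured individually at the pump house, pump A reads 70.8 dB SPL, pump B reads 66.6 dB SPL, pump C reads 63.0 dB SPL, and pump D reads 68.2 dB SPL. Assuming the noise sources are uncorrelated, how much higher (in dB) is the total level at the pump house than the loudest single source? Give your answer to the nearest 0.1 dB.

3.2 dB

Uncorrelated sources add in intensity (power), not in dB.
L_total = 10·log₁₀(10^(70.8/10) + 10^(66.6/10) + 10^(63.0/10) + 10^(68.2/10)) = 74.01 dB SPL.
Excess over the loudest (70.8 dB): 74.01 − 70.8 = 3.2 dB.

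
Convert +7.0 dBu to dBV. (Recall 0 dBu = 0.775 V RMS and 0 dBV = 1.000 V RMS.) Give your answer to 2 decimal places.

+4.79 dBV

The offset between the scales is 20·log₁₀(0.775/1.000) = −2.214 dB.
So dBV = +7.0 − 2.214 = +4.79 dBV.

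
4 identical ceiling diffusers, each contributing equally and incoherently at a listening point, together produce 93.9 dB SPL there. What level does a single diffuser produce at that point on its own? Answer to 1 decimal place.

4 equal incoherent sources add 10·log₁₀(4) = 6.02 dB over one source.
L_one = 93.9 − 6.02 = 87.9 dB SPL.

87.9 dB SPL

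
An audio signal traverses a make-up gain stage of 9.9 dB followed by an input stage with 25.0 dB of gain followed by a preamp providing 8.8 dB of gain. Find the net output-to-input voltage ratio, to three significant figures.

153

Net gain = 9.9 + 25.0 + 8.8 = 43.7 dB.
Voltage ratio = 10^(43.7/20) = 153.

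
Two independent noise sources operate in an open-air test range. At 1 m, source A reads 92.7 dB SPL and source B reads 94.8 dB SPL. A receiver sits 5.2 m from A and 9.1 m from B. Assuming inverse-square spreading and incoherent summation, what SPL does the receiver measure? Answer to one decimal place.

80.2 dB SPL

At the listener: L_A = 92.7 − 20·log₁₀(5.2) = 78.38 dB; L_B = 94.8 − 20·log₁₀(9.1) = 75.62 dB.
Combined: 10·log₁₀(10^(78.38/10)+10^(75.62/10)) = 80.2 dB SPL.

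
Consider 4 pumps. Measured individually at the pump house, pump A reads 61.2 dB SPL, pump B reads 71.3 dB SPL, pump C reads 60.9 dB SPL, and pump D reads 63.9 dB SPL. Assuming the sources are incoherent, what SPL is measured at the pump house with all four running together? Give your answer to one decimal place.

72.7 dB SPL

Add the sources as powers (linear), then convert back to dB:
L_total = 10·log₁₀(10^(61.2/10) + 10^(71.3/10) + 10^(60.9/10) + 10^(63.9/10)) = 10·log₁₀(18490000) = 72.7 dB SPL.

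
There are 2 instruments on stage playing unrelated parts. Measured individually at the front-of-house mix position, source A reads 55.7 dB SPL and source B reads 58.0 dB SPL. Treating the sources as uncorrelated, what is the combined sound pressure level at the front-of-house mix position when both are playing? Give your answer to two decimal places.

Incoherent sources sum as intensities:
L_total = 10·log₁₀(10^(55.7/10) + 10^(58.0/10)) = 10·log₁₀(1002000) = 60.01 dB SPL.

60.01 dB SPL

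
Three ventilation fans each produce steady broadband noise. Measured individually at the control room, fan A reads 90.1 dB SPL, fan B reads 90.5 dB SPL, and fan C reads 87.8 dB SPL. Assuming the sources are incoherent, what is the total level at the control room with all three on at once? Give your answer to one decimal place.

Incoherent sources sum as intensities:
L_total = 10·log₁₀(10^(90.1/10) + 10^(90.5/10) + 10^(87.8/10)) = 10·log₁₀(2748000000) = 94.4 dB SPL.

94.4 dB SPL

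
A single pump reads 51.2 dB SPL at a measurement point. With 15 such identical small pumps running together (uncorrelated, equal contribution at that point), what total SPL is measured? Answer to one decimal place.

15 equal incoherent sources raise the level by 10·log₁₀(15) = 11.76 dB.
L_total = 51.2 + 11.76 = 63.0 dB SPL.

63.0 dB SPL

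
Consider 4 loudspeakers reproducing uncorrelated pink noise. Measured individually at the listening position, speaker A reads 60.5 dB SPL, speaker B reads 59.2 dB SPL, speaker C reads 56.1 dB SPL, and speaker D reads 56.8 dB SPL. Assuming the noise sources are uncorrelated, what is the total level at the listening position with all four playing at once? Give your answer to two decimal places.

64.53 dB SPL

Uncorrelated sources add in intensity (power), not in dB.
L_total = 10·log₁₀(10^(60.5/10) + 10^(59.2/10) + 10^(56.1/10) + 10^(56.8/10)) = 10·log₁₀(2840000) = 64.53 dB SPL.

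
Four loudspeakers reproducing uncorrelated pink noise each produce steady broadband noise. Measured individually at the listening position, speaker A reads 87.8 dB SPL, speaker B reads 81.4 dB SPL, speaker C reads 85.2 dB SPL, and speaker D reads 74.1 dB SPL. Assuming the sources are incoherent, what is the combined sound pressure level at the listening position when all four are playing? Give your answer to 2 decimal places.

Incoherent sources sum as intensities:
L_total = 10·log₁₀(10^(87.8/10) + 10^(81.4/10) + 10^(85.2/10) + 10^(74.1/10)) = 10·log₁₀(1097000000) = 90.40 dB SPL.

90.40 dB SPL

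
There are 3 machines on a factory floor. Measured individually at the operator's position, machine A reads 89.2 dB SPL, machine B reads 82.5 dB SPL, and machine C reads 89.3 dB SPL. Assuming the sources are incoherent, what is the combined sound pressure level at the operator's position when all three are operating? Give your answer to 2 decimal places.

Uncorrelated sources add in intensity (power), not in dB.
L_total = 10·log₁₀(10^(89.2/10) + 10^(82.5/10) + 10^(89.3/10)) = 10·log₁₀(1861000000) = 92.70 dB SPL.

92.70 dB SPL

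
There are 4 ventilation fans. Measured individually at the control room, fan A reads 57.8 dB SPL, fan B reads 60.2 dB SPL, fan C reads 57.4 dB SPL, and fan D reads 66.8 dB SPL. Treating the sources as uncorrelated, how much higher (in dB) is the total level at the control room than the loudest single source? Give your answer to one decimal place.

Add the sources as powers (linear), then convert back to dB:
L_total = 10·log₁₀(10^(57.8/10) + 10^(60.2/10) + 10^(57.4/10) + 10^(66.8/10)) = 68.44 dB SPL.
Excess over the loudest (66.8 dB): 68.44 − 66.8 = 1.6 dB.

1.6 dB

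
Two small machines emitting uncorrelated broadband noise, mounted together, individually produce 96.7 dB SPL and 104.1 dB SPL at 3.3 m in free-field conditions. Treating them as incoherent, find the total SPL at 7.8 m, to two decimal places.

Combined at 3.3 m: 10·log₁₀(10^(96.7/10)+10^(104.1/10)) = 104.826 dB SPL.
Then apply −20·log₁₀(7.8/3.3) = -7.472 dB → 97.35 dB SPL.

97.35 dB SPL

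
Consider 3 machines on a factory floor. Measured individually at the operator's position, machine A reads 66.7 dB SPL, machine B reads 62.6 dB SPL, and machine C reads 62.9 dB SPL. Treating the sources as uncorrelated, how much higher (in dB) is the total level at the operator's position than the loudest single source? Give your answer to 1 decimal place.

Uncorrelated sources add in intensity (power), not in dB.
L_total = 10·log₁₀(10^(66.7/10) + 10^(62.6/10) + 10^(62.9/10)) = 69.27 dB SPL.
Excess over the loudest (66.7 dB): 69.27 − 66.7 = 2.6 dB.

2.6 dB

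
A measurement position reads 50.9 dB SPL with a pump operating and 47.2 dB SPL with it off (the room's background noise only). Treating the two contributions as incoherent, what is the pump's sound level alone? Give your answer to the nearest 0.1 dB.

Background correction is a power subtraction:
L_src = 10·log₁₀(10^(50.9/10) − 10^(47.2/10)) = 10·log₁₀(70550) = 48.5 dB SPL.

48.5 dB SPL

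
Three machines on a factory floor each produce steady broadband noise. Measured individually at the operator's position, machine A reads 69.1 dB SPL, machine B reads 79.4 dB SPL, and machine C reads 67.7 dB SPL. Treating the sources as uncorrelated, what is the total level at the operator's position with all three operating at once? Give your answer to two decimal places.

Add the sources as powers (linear), then convert back to dB:
L_total = 10·log₁₀(10^(69.1/10) + 10^(79.4/10) + 10^(67.7/10)) = 10·log₁₀(101100000) = 80.05 dB SPL.

80.05 dB SPL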